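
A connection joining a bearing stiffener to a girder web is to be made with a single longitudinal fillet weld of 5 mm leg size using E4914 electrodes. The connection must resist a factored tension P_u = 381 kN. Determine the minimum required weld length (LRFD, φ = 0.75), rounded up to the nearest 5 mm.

L = 490 mm

E49XX → F_EXX = 490 MPa.
Throat t_e = 0.707 × 5 = 3.535 mm.
φr_n = 0.75 × 0.6 × 490 × 3.535 × 10⁻³ = 0.7795 kN/mm.
L_req = P_u / φr_n = 381 / 0.7795 = 488.8 mm total.
Round up → use L = 490 mm.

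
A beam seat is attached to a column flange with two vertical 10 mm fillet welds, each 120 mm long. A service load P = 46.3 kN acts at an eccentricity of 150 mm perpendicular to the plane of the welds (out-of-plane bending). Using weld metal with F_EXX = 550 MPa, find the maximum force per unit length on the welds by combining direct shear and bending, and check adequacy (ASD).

f_max ≈ 1460 N/mm; NOT adequate

L_w = 2 × 120 = 240 mm; section modulus (unit throat) S = 2 × L²/6 = 4800 mm².
Direct shear f_v = P/L_w = 46.3×10³/240 = 192.9 N/mm.
Moment M = P × e = 46.3×10³ × 150 = 6945000 N·mm; bending f_b = M/S = 1447 N/mm.
f_max = √(f_v² + f_b²) = √(192.9² + 1447²) = 1460 N/mm.
r_n/Ω = (1/2.0) × 0.6 × 550 × (0.707 × 10) = 1167 N/mm → NOT adequate.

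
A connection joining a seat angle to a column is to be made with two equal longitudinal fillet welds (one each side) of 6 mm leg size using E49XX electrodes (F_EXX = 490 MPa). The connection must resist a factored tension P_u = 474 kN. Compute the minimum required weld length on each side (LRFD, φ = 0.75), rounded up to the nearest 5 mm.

L = 255 mm on each side

Throat t_e = 0.707 × 6 = 4.242 mm.
φr_n = 0.75 × 0.6 × 490 × 4.242 × 10⁻³ = 0.9354 kN/mm.
L_req = P_u / φr_n = 474 / 0.9354 = 506.8 mm total.
Per side: 506.8 / 2 = 253.4 mm.
Round up → use L = 255 mm on each side.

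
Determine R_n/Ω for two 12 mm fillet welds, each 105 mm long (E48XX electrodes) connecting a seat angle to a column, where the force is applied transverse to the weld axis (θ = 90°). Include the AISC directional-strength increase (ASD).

R_n/Ω ≈ 385 kN

E48XX → F_EXX = 480 MPa.
t_e = 0.707 × 12 = 8.484 mm; A_we = 8.484 × 210 = 1782 mm².
Directional factor: 1.0 + 0.5 sin^1.5(90°) = 1.5.
F_nw = 0.6 × 480 × 1.5 = 432 MPa.
R_n/Ω = (432 × 1782) / 2.0 × 10⁻³ = 384.8 kN.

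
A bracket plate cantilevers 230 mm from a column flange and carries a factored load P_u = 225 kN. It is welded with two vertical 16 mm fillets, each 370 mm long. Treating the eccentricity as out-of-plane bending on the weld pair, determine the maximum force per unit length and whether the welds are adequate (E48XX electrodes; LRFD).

f_max ≈ 1170 N/mm; adequate

E48XX → F_EXX = 480 MPa.
L_w = 2 × 370 = 740 mm; section modulus (unit throat) S = 2 × L²/6 = 45630 mm².
Direct shear f_v = P/L_w = 225×10³/740 = 304.1 N/mm.
Moment M = P × e = 225×10³ × 230 = 51750000 N·mm; bending f_b = M/S = 1134 N/mm.
f_max = √(f_v² + f_b²) = √(304.1² + 1134²) = 1174 N/mm.
φr_n = 0.75 × 0.6 × 480 × (0.707 × 16) = 2443 N/mm → adequate.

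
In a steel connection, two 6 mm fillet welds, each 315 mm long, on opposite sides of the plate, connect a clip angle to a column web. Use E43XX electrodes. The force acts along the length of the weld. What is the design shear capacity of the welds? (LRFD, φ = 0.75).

E43XX → F_EXX = 430 MPa.
Effective throat t_e = 0.707 × 6 = 4.242 mm.
Total length L = 630 mm; A_we = 4.242 × 630 = 2672 mm².
F_nw = 0.6 F_EXX = 0.6 × 430 = 258 MPa.
φR_n = 0.75 × 258 × 2672 × 10⁻³ = 517.1 kN.

φR_n ≈ 517 kN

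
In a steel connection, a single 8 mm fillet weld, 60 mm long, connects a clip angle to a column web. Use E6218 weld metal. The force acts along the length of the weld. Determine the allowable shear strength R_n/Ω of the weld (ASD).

E62XX → F_EXX = 620 MPa.
Effective throat t_e = 0.707 × 8 = 5.656 mm.
Total length L = 60 mm; A_we = 5.656 × 60 = 339.4 mm².
F_nw = 0.6 F_EXX = 0.6 × 620 = 372 MPa.
R_n = 372 × 339.4 × 10⁻³ = 126.2 kN; R_n/Ω = 126.2/2.0 = 63.12 kN.

R_n/Ω ≈ 63.1 kN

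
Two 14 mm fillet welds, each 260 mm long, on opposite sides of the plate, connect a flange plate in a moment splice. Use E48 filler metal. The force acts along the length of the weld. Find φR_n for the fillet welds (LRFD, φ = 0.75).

E48XX → F_EXX = 480 MPa.
Effective throat t_e = 0.707 × 14 = 9.898 mm.
Total length L = 520 mm; A_we = 9.898 × 520 = 5147 mm².
F_nw = 0.6 F_EXX = 0.6 × 480 = 288 MPa.
φR_n = 0.75 × 288 × 5147 × 10⁻³ = 1112 kN.

φR_n ≈ 1110 kN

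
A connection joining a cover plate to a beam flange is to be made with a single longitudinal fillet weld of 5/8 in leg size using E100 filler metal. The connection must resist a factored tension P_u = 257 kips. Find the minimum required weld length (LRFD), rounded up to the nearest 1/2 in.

L = 13 in

E100XX → F_EXX = 100 ksi.
Throat t_e = 0.707 × 0.625 = 0.4419 in.
φr_n = 0.75 × 0.6 × 100 × 0.4419 = 19.88 kips/in.
L_req = P_u / φr_n = 257 / 19.88 = 12.92 in total.
Round up → use L = 13 in.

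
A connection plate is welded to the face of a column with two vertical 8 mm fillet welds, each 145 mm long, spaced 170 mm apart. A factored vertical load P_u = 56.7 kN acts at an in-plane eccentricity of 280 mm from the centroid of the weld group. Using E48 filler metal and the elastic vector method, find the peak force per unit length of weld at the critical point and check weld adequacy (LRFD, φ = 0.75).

E48XX → F_EXX = 480 MPa.
Total weld length L_w = 290 mm. Treat welds as unit-width lines.
Polar moment about centroid: J = 2[d³/12 + d(b/2)²] = 2[145³/12 + 145×85²] = 2603000 mm³.
Direct shear f_v = P/L_w = 56.7×10³ / 290 = 195.5 N/mm (vertical).
Torsion M = P·e = 56.7×10³ × 280 = 15876000 N·mm.
Critical point at (x, y) = (85, 72.5) from centroid. f_tx = M·y/J = 442.1 N/mm; f_ty = M·x/J = 518.4 N/mm.
Resultant f_max = √[f_tx² + (f_v + f_ty)²] = √[442.1² + (195.5 + 518.4)²] = 839.7 N/mm.
Capacity per unit length: φr_n = 0.75 × 0.6 × 480 × (0.707 × 8) = 1222 N/mm.
839.7 ≤ 1222 → adequate.

f_max ≈ 840 N/mm; adequate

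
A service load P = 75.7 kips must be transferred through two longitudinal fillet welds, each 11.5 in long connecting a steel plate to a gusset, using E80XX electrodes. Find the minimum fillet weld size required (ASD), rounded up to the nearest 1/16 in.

w = 1/4 in

E80XX → F_EXX = 80 ksi.
Total weld length L = 23 in.
Required throat t_e = P × Ω / (0.6 F_EXX × L) = 75.7 × 2.0 / (0.6 × 80 × 23) = 0.1371 in.
Required leg w = t_e / 0.707 = 0.194 in → use 1/4 in.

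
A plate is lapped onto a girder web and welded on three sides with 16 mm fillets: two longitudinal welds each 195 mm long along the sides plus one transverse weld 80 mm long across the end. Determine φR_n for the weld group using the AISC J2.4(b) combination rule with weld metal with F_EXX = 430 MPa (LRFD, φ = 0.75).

φR_n ≈ 1030 kN

t_e = 0.707 × 16 = 11.31 mm.
R_nwl = 0.6 × 430 × 11.31 × 390 × 10⁻³ = 1138 kN (longitudinal, 2 welds).
R_nwt = 0.6 × 430 × 11.31 × 80 × 10⁻³ = 233.5 kN (transverse, base value).
(i) R_nwl + R_nwt = 1372 kN; (ii) 0.85 R_nwl + 1.5 R_nwt = 1318 kN.
R_n = max = 1372 kN [governs: (i)]; φR_n = 1029 kN.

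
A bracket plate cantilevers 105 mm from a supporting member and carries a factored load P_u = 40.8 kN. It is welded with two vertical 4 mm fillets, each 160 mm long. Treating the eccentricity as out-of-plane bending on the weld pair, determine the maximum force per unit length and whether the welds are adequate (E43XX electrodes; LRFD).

E43XX → F_EXX = 430 MPa.
L_w = 2 × 160 = 320 mm; section modulus (unit throat) S = 2 × L²/6 = 8533 mm².
Direct shear f_v = P/L_w = 40.8×10³/320 = 127.5 N/mm.
Moment M = P × e = 40.8×10³ × 105 = 4284000 N·mm; bending f_b = M/S = 502 N/mm.
f_max = √(f_v² + f_b²) = √(127.5² + 502²) = 518 N/mm.
φr_n = 0.75 × 0.6 × 430 × (0.707 × 4) = 547.2 N/mm → adequate.

f_max ≈ 518 N/mm; adequate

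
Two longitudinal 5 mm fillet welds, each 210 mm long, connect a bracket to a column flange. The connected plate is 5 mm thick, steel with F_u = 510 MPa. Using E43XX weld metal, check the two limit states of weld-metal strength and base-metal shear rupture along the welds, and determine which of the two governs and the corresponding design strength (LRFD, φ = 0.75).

E43XX → F_EXX = 430 MPa.
t_e = 0.707 × 5 = 3.535 mm; L = 420 mm.
Weld metal: φR_n = 0.75 × 0.6 × 430 × 3.535 × 420 × 10⁻³ = 287.3 kN.
Base metal (shear rupture): φR_n = 0.75 × 0.6 × 510 × 5 × 420 × 10⁻³ = 482 kN.
Governing: weld metal.

φR_n ≈ 287 kN (weld metal governs)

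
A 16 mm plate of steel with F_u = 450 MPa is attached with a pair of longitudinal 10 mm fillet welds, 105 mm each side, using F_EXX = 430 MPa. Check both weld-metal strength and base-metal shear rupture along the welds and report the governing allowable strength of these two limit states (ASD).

t_e = 0.707 × 10 = 7.07 mm; L = 210 mm.
Weld metal: R_n/Ω = (1/2.0) × 0.6 × 430 × 7.07 × 210 × 10⁻³ = 191.5 kN.
Base metal (shear rupture): R_n/Ω = (1/2.0) × 0.6 × 450 × 16 × 210 × 10⁻³ = 453.6 kN.
Governing: weld metal.

R_n/Ω ≈ 192 kN (weld metal governs)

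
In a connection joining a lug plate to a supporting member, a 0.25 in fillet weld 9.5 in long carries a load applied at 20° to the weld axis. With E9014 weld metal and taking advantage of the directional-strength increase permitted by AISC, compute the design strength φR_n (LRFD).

E90XX → F_EXX = 90 ksi.
t_e = 0.707 × 0.25 = 0.1767 in; A_we = 0.1767 × 9.5 = 1.679 in².
Directional factor: 1.0 + 0.5 sin^1.5(20°) = 1.1.
F_nw = 0.6 × 90 × 1.1 = 59.4 ksi.
φR_n = 0.75 × 59.4 × 1.679 = 74.81 kips.

φR_n ≈ 74.8 kips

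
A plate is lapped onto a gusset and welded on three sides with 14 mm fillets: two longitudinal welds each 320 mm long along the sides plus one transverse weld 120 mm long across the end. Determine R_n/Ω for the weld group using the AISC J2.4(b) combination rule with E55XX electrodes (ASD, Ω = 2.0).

R_n/Ω ≈ 1240 kN

E55XX → F_EXX = 550 MPa.
t_e = 0.707 × 14 = 9.898 mm.
R_nwl = 0.6 × 550 × 9.898 × 640 × 10⁻³ = 2090 kN (longitudinal, 2 welds).
R_nwt = 0.6 × 550 × 9.898 × 120 × 10⁻³ = 392 kN (transverse, base value).
(i) R_nwl + R_nwt = 2482 kN; (ii) 0.85 R_nwl + 1.5 R_nwt = 2365 kN.
R_n = max = 2482 kN [governs: (i)]; R_n/Ω = 1241 kN.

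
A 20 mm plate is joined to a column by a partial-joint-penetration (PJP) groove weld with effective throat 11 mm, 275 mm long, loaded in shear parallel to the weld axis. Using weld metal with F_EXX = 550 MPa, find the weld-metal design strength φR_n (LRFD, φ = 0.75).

φR_n ≈ 749 kN

Effective throat (given) t_e = 11 mm.
A_we = 11 × 275 = 3025 mm².
F_nw = 0.6 F_EXX = 330 MPa.
φR_n = 0.75 × 330 × 3025 × 10⁻³ = 748.7 kN.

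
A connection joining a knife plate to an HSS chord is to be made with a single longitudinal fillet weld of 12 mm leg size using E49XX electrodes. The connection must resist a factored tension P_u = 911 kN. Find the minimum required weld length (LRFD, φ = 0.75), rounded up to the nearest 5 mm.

L = 490 mm

E49XX → F_EXX = 490 MPa.
Throat t_e = 0.707 × 12 = 8.484 mm.
φr_n = 0.75 × 0.6 × 490 × 8.484 × 10⁻³ = 1.871 kN/mm.
L_req = P_u / φr_n = 911 / 1.871 = 487 mm total.
Round up → use L = 490 mm.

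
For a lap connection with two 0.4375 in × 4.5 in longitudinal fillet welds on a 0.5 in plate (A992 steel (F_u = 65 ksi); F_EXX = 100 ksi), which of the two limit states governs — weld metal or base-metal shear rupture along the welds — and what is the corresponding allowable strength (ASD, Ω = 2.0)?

R_n/Ω ≈ 83.5 kip (weld metal governs)

t_e = 0.707 × 0.4375 = 0.3093 in; L = 9 in.
Weld metal: R_n/Ω = (1/2.0) × 0.6 × 100 × 0.3093 × 9 = 83.51 kip.
Base metal (shear rupture): R_n/Ω = (1/2.0) × 0.6 × 65 × 0.5 × 9 = 87.75 kip.
Governing: weld metal.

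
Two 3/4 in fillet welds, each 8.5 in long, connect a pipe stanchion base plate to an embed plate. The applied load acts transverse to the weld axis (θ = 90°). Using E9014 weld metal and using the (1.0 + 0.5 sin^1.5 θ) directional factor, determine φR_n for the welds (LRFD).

E90XX → F_EXX = 90 ksi.
t_e = 0.707 × 0.75 = 0.5302 in; A_we = 0.5302 × 17 = 9.014 in².
Directional factor: 1.0 + 0.5 sin^1.5(90°) = 1.5.
F_nw = 0.6 × 90 × 1.5 = 81 ksi.
φR_n = 0.75 × 81 × 9.014 = 547.6 kips.

φR_n ≈ 548 kips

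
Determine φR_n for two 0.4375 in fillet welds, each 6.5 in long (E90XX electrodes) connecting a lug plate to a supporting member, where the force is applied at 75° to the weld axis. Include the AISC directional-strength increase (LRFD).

E90XX → F_EXX = 90 ksi.
t_e = 0.707 × 0.4375 = 0.3093 in; A_we = 0.3093 × 13 = 4.021 in².
Directional factor: 1.0 + 0.5 sin^1.5(75°) = 1.475.
F_nw = 0.6 × 90 × 1.475 = 79.63 ksi.
φR_n = 0.75 × 79.63 × 4.021 = 240.2 kip.

φR_n ≈ 240 kip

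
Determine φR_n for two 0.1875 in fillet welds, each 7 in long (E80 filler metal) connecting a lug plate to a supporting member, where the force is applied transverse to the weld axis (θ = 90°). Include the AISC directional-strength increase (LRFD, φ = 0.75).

φR_n ≈ 100 kips

E80XX → F_EXX = 80 ksi.
t_e = 0.707 × 0.1875 = 0.1326 in; A_we = 0.1326 × 14 = 1.856 in².
Directional factor: 1.0 + 0.5 sin^1.5(90°) = 1.5.
F_nw = 0.6 × 80 × 1.5 = 72 ksi.
φR_n = 0.75 × 72 × 1.856 = 100.2 kips.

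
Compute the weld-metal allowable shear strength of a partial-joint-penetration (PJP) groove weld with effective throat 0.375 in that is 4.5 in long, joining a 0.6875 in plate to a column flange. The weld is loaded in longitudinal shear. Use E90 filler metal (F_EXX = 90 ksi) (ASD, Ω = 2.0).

R_n/Ω ≈ 45.6 kip

Effective throat (given) t_e = 0.375 in.
A_we = 0.375 × 4.5 = 1.688 in².
F_nw = 0.6 F_EXX = 54 ksi.
R_n/Ω = (54 × 1.688) / 2.0 = 45.56 kip.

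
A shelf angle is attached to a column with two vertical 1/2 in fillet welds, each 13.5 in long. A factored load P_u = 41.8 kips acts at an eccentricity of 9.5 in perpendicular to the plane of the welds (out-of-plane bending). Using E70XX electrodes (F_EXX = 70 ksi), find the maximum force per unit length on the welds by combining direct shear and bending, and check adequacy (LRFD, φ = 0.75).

f_max ≈ 6.72 kip/in; adequate

L_w = 2 × 13.5 = 27 in; section modulus (unit throat) S = 2 × L²/6 = 60.75 in².
Direct shear f_v = P/L_w = 41.8/27 = 1.548 kip/in.
Moment M = P × e = 41.8 × 9.5 = 397.1 kip·in; bending f_b = M/S = 6.537 kip/in.
f_max = √(f_v² + f_b²) = √(1.548² + 6.537²) = 6.717 kip/in.
φr_n = 0.75 × 0.6 × 70 × (0.707 × 0.5) = 11.14 kip/in → adequate.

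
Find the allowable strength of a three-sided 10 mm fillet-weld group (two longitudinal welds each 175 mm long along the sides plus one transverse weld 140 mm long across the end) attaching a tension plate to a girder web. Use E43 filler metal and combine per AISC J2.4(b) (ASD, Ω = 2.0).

R_n/Ω ≈ 463 kN

E43XX → F_EXX = 430 MPa.
t_e = 0.707 × 10 = 7.07 mm.
R_nwl = 0.6 × 430 × 7.07 × 350 × 10⁻³ = 638.4 kN (longitudinal, 2 welds).
R_nwt = 0.6 × 430 × 7.07 × 140 × 10⁻³ = 255.4 kN (transverse, base value).
(i) R_nwl + R_nwt = 893.8 kN; (ii) 0.85 R_nwl + 1.5 R_nwt = 925.7 kN.
R_n = max = 925.7 kN [governs: (ii)]; R_n/Ω = 462.9 kN.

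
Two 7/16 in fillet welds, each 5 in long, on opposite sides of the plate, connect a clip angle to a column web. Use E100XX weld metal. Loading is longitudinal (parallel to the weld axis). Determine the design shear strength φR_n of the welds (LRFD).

φR_n ≈ 139 kips

E100XX → F_EXX = 100 ksi.
Effective throat t_e = 0.707 × 0.4375 = 0.3093 in.
Total length L = 10 in; A_we = 0.3093 × 10 = 3.093 in².
F_nw = 0.6 F_EXX = 0.6 × 100 = 60 ksi.
φR_n = 0.75 × 60 × 3.093 = 139.2 kips.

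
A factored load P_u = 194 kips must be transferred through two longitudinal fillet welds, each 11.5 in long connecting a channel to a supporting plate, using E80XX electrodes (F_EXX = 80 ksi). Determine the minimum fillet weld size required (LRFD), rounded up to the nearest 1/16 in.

w = 3/8 in

Total weld length L = 23 in.
Required throat t_e = P_u / (φ × 0.6 F_EXX × L) = 194 / (0.75 × 0.6 × 80 × 23) = 0.2343 in.
Required leg w = t_e / 0.707 = 0.3314 in → use 3/8 in.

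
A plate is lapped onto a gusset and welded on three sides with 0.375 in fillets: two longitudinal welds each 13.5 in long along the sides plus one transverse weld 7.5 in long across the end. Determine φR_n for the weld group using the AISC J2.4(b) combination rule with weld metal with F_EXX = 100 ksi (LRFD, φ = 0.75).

φR_n ≈ 412 kip

t_e = 0.707 × 0.375 = 0.2651 in.
R_nwl = 0.6 × 100 × 0.2651 × 27 = 429.5 kip (longitudinal, 2 welds).
R_nwt = 0.6 × 100 × 0.2651 × 7.5 = 119.3 kip (transverse, base value).
(i) R_nwl + R_nwt = 548.8 kip; (ii) 0.85 R_nwl + 1.5 R_nwt = 544 kip.
R_n = max = 548.8 kip [governs: (i)]; φR_n = 411.6 kip.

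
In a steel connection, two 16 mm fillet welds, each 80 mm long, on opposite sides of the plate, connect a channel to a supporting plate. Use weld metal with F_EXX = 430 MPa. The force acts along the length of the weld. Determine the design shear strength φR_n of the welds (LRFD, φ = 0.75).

φR_n ≈ 350 kN

Effective throat t_e = 0.707 × 16 = 11.31 mm.
Total length L = 160 mm; A_we = 11.31 × 160 = 1810 mm².
F_nw = 0.6 F_EXX = 0.6 × 430 = 258 MPa.
φR_n = 0.75 × 258 × 1810 × 10⁻³ = 350.2 kN.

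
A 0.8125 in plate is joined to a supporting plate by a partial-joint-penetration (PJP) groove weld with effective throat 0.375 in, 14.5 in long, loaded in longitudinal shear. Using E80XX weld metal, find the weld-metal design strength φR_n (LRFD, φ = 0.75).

φR_n ≈ 196 kip

E80XX → F_EXX = 80 ksi.
Effective throat (given) t_e = 0.375 in.
A_we = 0.375 × 14.5 = 5.438 in².
F_nw = 0.6 F_EXX = 48 ksi.
φR_n = 0.75 × 48 × 5.438 = 195.8 kip.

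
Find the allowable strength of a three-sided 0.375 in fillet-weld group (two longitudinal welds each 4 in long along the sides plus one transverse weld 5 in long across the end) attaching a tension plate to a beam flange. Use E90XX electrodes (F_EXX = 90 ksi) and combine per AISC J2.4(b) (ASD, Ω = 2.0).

t_e = 0.707 × 0.375 = 0.2651 in.
R_nwl = 0.6 × 90 × 0.2651 × 8 = 114.5 kip (longitudinal, 2 welds).
R_nwt = 0.6 × 90 × 0.2651 × 5 = 71.58 kip (transverse, base value).
(i) R_nwl + R_nwt = 186.1 kip; (ii) 0.85 R_nwl + 1.5 R_nwt = 204.7 kip.
R_n = max = 204.7 kip [governs: (ii)]; R_n/Ω = 102.4 kip.

R_n/Ω ≈ 102 kip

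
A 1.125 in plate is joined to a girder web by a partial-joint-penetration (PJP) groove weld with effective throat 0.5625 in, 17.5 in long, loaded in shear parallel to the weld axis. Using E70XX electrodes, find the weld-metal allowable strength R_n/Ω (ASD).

E70XX → F_EXX = 70 ksi.
Effective throat (given) t_e = 0.5625 in.
A_we = 0.5625 × 17.5 = 9.844 in².
F_nw = 0.6 F_EXX = 42 ksi.
R_n/Ω = (42 × 9.844) / 2.0 = 206.7 kip.

R_n/Ω ≈ 207 kip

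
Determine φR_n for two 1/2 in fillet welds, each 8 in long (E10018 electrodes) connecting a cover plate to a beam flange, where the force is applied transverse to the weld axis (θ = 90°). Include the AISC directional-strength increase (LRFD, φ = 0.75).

φR_n ≈ 382 kips

E100XX → F_EXX = 100 ksi.
t_e = 0.707 × 0.5 = 0.3535 in; A_we = 0.3535 × 16 = 5.656 in².
Directional factor: 1.0 + 0.5 sin^1.5(90°) = 1.5.
F_nw = 0.6 × 100 × 1.5 = 90 ksi.
φR_n = 0.75 × 90 × 5.656 = 381.8 kips.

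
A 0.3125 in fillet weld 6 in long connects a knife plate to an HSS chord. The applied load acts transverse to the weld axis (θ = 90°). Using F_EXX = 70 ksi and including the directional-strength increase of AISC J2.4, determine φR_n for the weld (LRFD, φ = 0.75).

φR_n ≈ 62.6 kip

t_e = 0.707 × 0.3125 = 0.2209 in; A_we = 0.2209 × 6 = 1.326 in².
Directional factor: 1.0 + 0.5 sin^1.5(90°) = 1.5.
F_nw = 0.6 × 70 × 1.5 = 63 ksi.
φR_n = 0.75 × 63 × 1.326 = 62.64 kip.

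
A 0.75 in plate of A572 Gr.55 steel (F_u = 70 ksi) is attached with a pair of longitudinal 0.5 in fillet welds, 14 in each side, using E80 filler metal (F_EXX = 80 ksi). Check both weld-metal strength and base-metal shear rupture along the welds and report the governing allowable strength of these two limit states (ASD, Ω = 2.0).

R_n/Ω ≈ 238 kip (weld metal governs)

t_e = 0.707 × 0.5 = 0.3535 in; L = 28 in.
Weld metal: R_n/Ω = (1/2.0) × 0.6 × 80 × 0.3535 × 28 = 237.6 kip.
Base metal (shear rupture): R_n/Ω = (1/2.0) × 0.6 × 70 × 0.75 × 28 = 441 kip.
Governing: weld metal.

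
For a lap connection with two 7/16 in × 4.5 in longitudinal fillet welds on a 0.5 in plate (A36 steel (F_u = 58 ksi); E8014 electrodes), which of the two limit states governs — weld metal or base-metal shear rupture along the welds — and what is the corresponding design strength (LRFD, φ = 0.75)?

φR_n ≈ 100 kips (weld metal governs)

E80XX → F_EXX = 80 ksi.
t_e = 0.707 × 0.4375 = 0.3093 in; L = 9 in.
Weld metal: φR_n = 0.75 × 0.6 × 80 × 0.3093 × 9 = 100.2 kips.
Base metal (shear rupture): φR_n = 0.75 × 0.6 × 58 × 0.5 × 9 = 117.4 kips.
Governing: weld metal.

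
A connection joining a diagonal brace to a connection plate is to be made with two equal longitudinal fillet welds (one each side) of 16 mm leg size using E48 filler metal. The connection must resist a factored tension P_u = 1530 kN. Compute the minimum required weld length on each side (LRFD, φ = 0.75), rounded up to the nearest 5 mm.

E48XX → F_EXX = 480 MPa.
Throat t_e = 0.707 × 16 = 11.31 mm.
φr_n = 0.75 × 0.6 × 480 × 11.31 × 10⁻³ = 2.443 kN/mm.
L_req = P_u / φr_n = 1530 / 2.443 = 626.2 mm total.
Per side: 626.2 / 2 = 313.1 mm.
Round up → use L = 315 mm on each side.

L = 315 mm on each side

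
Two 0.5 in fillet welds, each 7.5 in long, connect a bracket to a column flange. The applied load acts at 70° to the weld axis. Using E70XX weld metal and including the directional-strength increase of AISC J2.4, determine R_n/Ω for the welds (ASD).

E70XX → F_EXX = 70 ksi.
t_e = 0.707 × 0.5 = 0.3535 in; A_we = 0.3535 × 15 = 5.302 in².
Directional factor: 1.0 + 0.5 sin^1.5(70°) = 1.455.
F_nw = 0.6 × 70 × 1.455 = 61.13 ksi.
R_n/Ω = (61.13 × 5.302) / 2.0 = 162.1 kips.

R_n/Ω ≈ 162 kips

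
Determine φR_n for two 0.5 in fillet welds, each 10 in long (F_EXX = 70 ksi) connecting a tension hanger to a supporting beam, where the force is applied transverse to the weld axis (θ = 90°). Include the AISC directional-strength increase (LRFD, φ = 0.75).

φR_n ≈ 334 kips

t_e = 0.707 × 0.5 = 0.3535 in; A_we = 0.3535 × 20 = 7.07 in².
Directional factor: 1.0 + 0.5 sin^1.5(90°) = 1.5.
F_nw = 0.6 × 70 × 1.5 = 63 ksi.
φR_n = 0.75 × 63 × 7.07 = 334.1 kips.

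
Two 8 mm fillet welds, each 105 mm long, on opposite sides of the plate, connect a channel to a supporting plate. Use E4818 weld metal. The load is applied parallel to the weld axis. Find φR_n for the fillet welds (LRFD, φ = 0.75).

φR_n ≈ 257 kN

E48XX → F_EXX = 480 MPa.
Effective throat t_e = 0.707 × 8 = 5.656 mm.
Total length L = 210 mm; A_we = 5.656 × 210 = 1188 mm².
F_nw = 0.6 F_EXX = 0.6 × 480 = 288 MPa.
φR_n = 0.75 × 288 × 1188 × 10⁻³ = 256.6 kN.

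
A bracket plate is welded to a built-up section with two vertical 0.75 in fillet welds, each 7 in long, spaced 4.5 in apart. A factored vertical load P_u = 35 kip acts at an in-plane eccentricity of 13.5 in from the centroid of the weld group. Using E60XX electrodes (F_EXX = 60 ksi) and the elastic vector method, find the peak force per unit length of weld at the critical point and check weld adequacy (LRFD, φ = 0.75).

Total weld length L_w = 14 in. Treat welds as unit-width lines.
Polar moment about centroid: J = 2[d³/12 + d(b/2)²] = 2[7³/12 + 7×2.25²] = 128 in³.
Direct shear f_v = P/L_w = 35 / 14 = 2.5 kip/in (vertical).
Torsion M = P·e = 35 × 13.5 = 472.5 kip·in.
Critical point at (x, y) = (2.25, 3.5) from centroid. f_tx = M·y/J = 12.92 kip/in; f_ty = M·x/J = 8.303 kip/in.
Resultant f_max = √[f_tx² + (f_v + f_ty)²] = √[12.92² + (2.5 + 8.303)²] = 16.84 kip/in.
Capacity per unit length: φr_n = 0.75 × 0.6 × 60 × (0.707 × 0.75) = 14.32 kip/in.
16.84 > 14.32 → NOT adequate.

f_max ≈ 16.8 kip/in; NOT adequate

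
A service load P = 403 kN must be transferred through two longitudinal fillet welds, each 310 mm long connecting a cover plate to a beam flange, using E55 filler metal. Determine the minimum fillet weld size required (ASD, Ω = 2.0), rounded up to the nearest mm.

E55XX → F_EXX = 550 MPa.
Total weld length L = 620 mm.
Required throat t_e = P × Ω / (0.6 F_EXX × L) = 403 × 2.0 / (0.6 × 550 × 620 × 10⁻³) = 3.939 mm.
Required leg w = t_e / 0.707 = 5.572 mm → use 6 mm.

w = 6 mm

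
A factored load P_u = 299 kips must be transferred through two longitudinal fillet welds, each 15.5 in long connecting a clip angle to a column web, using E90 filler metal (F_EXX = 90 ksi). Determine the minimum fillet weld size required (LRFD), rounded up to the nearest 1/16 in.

Total weld length L = 31 in.
Required throat t_e = P_u / (φ × 0.6 F_EXX × L) = 299 / (0.75 × 0.6 × 90 × 31) = 0.2382 in.
Required leg w = t_e / 0.707 = 0.3368 in → use 3/8 in.

w = 3/8 in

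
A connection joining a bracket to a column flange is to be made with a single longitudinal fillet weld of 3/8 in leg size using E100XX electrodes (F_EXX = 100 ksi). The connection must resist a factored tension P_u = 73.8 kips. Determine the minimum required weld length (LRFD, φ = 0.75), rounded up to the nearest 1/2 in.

Throat t_e = 0.707 × 0.375 = 0.2651 in.
φr_n = 0.75 × 0.6 × 100 × 0.2651 = 11.93 kips/in.
L_req = P_u / φr_n = 73.8 / 11.93 = 6.186 in total.
Round up → use L = 6.5 in.

L = 6.5 in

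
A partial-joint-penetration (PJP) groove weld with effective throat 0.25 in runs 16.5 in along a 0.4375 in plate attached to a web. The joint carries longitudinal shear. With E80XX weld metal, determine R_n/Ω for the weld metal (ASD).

R_n/Ω ≈ 99 kips

E80XX → F_EXX = 80 ksi.
Effective throat (given) t_e = 0.25 in.
A_we = 0.25 × 16.5 = 4.125 in².
F_nw = 0.6 F_EXX = 48 ksi.
R_n/Ω = (48 × 4.125) / 2.0 = 99 kips.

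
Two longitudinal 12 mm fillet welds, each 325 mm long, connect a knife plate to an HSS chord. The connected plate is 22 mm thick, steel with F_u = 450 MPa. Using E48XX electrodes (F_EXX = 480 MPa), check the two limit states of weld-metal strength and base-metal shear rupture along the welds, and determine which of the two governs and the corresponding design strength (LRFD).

t_e = 0.707 × 12 = 8.484 mm; L = 650 mm.
Weld metal: φR_n = 0.75 × 0.6 × 480 × 8.484 × 650 × 10⁻³ = 1191 kN.
Base metal (shear rupture): φR_n = 0.75 × 0.6 × 450 × 22 × 650 × 10⁻³ = 2896 kN.
Governing: weld metal.

φR_n ≈ 1190 kN (weld metal governs)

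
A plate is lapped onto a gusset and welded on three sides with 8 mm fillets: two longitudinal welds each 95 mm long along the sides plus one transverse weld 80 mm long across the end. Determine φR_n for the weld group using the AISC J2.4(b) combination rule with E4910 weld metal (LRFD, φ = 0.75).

E49XX → F_EXX = 490 MPa.
t_e = 0.707 × 8 = 5.656 mm.
R_nwl = 0.6 × 490 × 5.656 × 190 × 10⁻³ = 315.9 kN (longitudinal, 2 welds).
R_nwt = 0.6 × 490 × 5.656 × 80 × 10⁻³ = 133 kN (transverse, base value).
(i) R_nwl + R_nwt = 449 kN; (ii) 0.85 R_nwl + 1.5 R_nwt = 468.1 kN.
R_n = max = 468.1 kN [governs: (ii)]; φR_n = 351.1 kN.

φR_n ≈ 351 kN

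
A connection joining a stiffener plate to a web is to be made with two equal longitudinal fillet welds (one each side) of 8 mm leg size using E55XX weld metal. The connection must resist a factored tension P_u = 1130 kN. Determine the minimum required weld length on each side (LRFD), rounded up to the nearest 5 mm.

E55XX → F_EXX = 550 MPa.
Throat t_e = 0.707 × 8 = 5.656 mm.
φr_n = 0.75 × 0.6 × 550 × 5.656 × 10⁻³ = 1.4 kN/mm.
L_req = P_u / φr_n = 1130 / 1.4 = 807.2 mm total.
Per side: 807.2 / 2 = 403.6 mm.
Round up → use L = 405 mm on each side.

L = 405 mm on each side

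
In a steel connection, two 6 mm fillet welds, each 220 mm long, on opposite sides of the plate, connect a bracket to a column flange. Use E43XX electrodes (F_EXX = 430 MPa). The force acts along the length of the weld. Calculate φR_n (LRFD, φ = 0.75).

Effective throat t_e = 0.707 × 6 = 4.242 mm.
Total length L = 440 mm; A_we = 4.242 × 440 = 1866 mm².
F_nw = 0.6 F_EXX = 0.6 × 430 = 258 MPa.
φR_n = 0.75 × 258 × 1866 × 10⁻³ = 361.2 kN.

φR_n ≈ 361 kN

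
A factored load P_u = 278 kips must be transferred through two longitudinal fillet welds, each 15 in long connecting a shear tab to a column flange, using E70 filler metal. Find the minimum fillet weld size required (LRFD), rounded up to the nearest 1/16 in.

E70XX → F_EXX = 70 ksi.
Total weld length L = 30 in.
Required throat t_e = P_u / (φ × 0.6 F_EXX × L) = 278 / (0.75 × 0.6 × 70 × 30) = 0.2942 in.
Required leg w = t_e / 0.707 = 0.4161 in → use 7/16 in.

w = 7/16 in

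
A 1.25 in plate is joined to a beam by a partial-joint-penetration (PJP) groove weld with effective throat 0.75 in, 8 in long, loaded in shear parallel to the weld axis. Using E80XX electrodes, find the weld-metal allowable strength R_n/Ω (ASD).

E80XX → F_EXX = 80 ksi.
Effective throat (given) t_e = 0.75 in.
A_we = 0.75 × 8 = 6 in².
F_nw = 0.6 F_EXX = 48 ksi.
R_n/Ω = (48 × 6) / 2.0 = 144 kips.

R_n/Ω ≈ 144 kips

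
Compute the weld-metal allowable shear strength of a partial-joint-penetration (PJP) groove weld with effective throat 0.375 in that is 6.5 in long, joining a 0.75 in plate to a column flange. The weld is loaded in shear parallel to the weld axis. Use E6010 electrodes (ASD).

E60XX → F_EXX = 60 ksi.
Effective throat (given) t_e = 0.375 in.
A_we = 0.375 × 6.5 = 2.438 in².
F_nw = 0.6 F_EXX = 36 ksi.
R_n/Ω = (36 × 2.438) / 2.0 = 43.88 kips.

R_n/Ω ≈ 43.9 kips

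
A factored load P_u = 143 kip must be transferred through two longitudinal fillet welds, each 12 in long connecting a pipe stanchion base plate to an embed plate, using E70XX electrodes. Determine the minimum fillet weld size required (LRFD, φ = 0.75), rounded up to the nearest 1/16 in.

w = 5/16 in

E70XX → F_EXX = 70 ksi.
Total weld length L = 24 in.
Required throat t_e = P_u / (φ × 0.6 F_EXX × L) = 143 / (0.75 × 0.6 × 70 × 24) = 0.1892 in.
Required leg w = t_e / 0.707 = 0.2675 in → use 5/16 in.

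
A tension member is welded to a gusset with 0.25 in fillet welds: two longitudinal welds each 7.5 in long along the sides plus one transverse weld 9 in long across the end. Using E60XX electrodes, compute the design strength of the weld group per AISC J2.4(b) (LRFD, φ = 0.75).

E60XX → F_EXX = 60 ksi.
t_e = 0.707 × 0.25 = 0.1767 in.
R_nwl = 0.6 × 60 × 0.1767 × 15 = 95.44 kip (longitudinal, 2 welds).
R_nwt = 0.6 × 60 × 0.1767 × 9 = 57.27 kip (transverse, base value).
(i) R_nwl + R_nwt = 152.7 kip; (ii) 0.85 R_nwl + 1.5 R_nwt = 167 kip.
R_n = max = 167 kip [governs: (ii)]; φR_n = 125.3 kip.

φR_n ≈ 125 kip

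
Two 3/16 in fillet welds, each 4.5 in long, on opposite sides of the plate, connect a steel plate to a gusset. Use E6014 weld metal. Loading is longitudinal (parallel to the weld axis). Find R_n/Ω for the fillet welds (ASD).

R_n/Ω ≈ 21.5 kip

E60XX → F_EXX = 60 ksi.
Effective throat t_e = 0.707 × 0.1875 = 0.1326 in.
Total length L = 9 in; A_we = 0.1326 × 9 = 1.193 in².
F_nw = 0.6 F_EXX = 0.6 × 60 = 36 ksi.
R_n = 36 × 1.193 = 42.95 kip; R_n/Ω = 42.95/2.0 = 21.48 kip.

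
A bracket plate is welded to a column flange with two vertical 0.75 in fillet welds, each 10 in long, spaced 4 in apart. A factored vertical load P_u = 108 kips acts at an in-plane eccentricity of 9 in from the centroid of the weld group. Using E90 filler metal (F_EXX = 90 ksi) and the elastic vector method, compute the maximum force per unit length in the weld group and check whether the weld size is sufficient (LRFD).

Total weld length L_w = 20 in. Treat welds as unit-width lines.
Polar moment about centroid: J = 2[d³/12 + d(b/2)²] = 2[10³/12 + 10×2²] = 246.7 in³.
Direct shear f_v = P/L_w = 108 / 20 = 5.4 kip/in (vertical).
Torsion M = P·e = 108 × 9 = 972 kip·in.
Critical point at (x, y) = (2, 5) from centroid. f_tx = M·y/J = 19.7 kip/in; f_ty = M·x/J = 7.881 kip/in.
Resultant f_max = √[f_tx² + (f_v + f_ty)²] = √[19.7² + (5.4 + 7.881)²] = 23.76 kip/in.
Capacity per unit length: φr_n = 0.75 × 0.6 × 90 × (0.707 × 0.75) = 21.48 kip/in.
23.76 > 21.48 → NOT adequate.

f_max ≈ 23.8 kip/in; NOT adequate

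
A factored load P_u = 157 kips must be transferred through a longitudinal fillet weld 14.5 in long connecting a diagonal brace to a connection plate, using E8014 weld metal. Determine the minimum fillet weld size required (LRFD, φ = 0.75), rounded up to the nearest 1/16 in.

E80XX → F_EXX = 80 ksi.
Total weld length L = 14.5 in.
Required throat t_e = P_u / (φ × 0.6 F_EXX × L) = 157 / (0.75 × 0.6 × 80 × 14.5) = 0.3008 in.
Required leg w = t_e / 0.707 = 0.4254 in → use 7/16 in.

w = 7/16 in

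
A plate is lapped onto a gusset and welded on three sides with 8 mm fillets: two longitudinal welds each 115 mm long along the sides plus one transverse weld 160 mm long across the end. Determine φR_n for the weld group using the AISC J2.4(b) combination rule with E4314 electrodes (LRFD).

φR_n ≈ 477 kN

E43XX → F_EXX = 430 MPa.
t_e = 0.707 × 8 = 5.656 mm.
R_nwl = 0.6 × 430 × 5.656 × 230 × 10⁻³ = 335.6 kN (longitudinal, 2 welds).
R_nwt = 0.6 × 430 × 5.656 × 160 × 10⁻³ = 233.5 kN (transverse, base value).
(i) R_nwl + R_nwt = 569.1 kN; (ii) 0.85 R_nwl + 1.5 R_nwt = 635.5 kN.
R_n = max = 635.5 kN [governs: (ii)]; φR_n = 476.6 kN.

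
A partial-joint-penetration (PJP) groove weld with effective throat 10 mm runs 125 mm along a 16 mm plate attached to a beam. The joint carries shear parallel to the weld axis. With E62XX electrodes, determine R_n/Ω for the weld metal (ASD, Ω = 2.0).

R_n/Ω ≈ 232 kN

E62XX → F_EXX = 620 MPa.
Effective throat (given) t_e = 10 mm.
A_we = 10 × 125 = 1250 mm².
F_nw = 0.6 F_EXX = 372 MPa.
R_n/Ω = (372 × 1250) / 2.0 × 10⁻³ = 232.5 kN.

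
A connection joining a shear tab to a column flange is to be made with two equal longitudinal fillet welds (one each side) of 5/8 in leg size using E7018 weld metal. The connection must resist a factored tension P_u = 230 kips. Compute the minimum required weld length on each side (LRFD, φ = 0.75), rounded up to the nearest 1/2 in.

L = 8.5 in on each side

E70XX → F_EXX = 70 ksi.
Throat t_e = 0.707 × 0.625 = 0.4419 in.
φr_n = 0.75 × 0.6 × 70 × 0.4419 = 13.92 kips/in.
L_req = P_u / φr_n = 230 / 13.92 = 16.52 in total.
Per side: 16.52 / 2 = 8.262 in.
Round up → use L = 8.5 in on each side.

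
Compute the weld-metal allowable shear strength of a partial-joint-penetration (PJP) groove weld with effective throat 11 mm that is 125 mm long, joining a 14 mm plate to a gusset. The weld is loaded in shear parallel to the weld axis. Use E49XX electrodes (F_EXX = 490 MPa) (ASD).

R_n/Ω ≈ 202 kN

Effective throat (given) t_e = 11 mm.
A_we = 11 × 125 = 1375 mm².
F_nw = 0.6 F_EXX = 294 MPa.
R_n/Ω = (294 × 1375) / 2.0 × 10⁻³ = 202.1 kN.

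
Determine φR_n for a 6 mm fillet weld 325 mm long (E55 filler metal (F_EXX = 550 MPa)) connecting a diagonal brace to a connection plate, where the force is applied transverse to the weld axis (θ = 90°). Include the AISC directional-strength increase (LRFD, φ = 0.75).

φR_n ≈ 512 kN

t_e = 0.707 × 6 = 4.242 mm; A_we = 4.242 × 325 = 1379 mm².
Directional factor: 1.0 + 0.5 sin^1.5(90°) = 1.5.
F_nw = 0.6 × 550 × 1.5 = 495 MPa.
φR_n = 0.75 × 495 × 1379 × 10⁻³ = 511.8 kN.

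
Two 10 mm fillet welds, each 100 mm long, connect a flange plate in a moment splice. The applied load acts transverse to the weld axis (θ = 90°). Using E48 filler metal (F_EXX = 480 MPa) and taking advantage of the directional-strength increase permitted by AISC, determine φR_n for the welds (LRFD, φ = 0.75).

t_e = 0.707 × 10 = 7.07 mm; A_we = 7.07 × 200 = 1414 mm².
Directional factor: 1.0 + 0.5 sin^1.5(90°) = 1.5.
F_nw = 0.6 × 480 × 1.5 = 432 MPa.
φR_n = 0.75 × 432 × 1414 × 10⁻³ = 458.1 kN.

φR_n ≈ 458 kN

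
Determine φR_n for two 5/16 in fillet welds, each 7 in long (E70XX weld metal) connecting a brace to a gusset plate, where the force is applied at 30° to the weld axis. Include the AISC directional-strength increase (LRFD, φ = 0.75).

φR_n ≈ 115 kip

E70XX → F_EXX = 70 ksi.
t_e = 0.707 × 0.3125 = 0.2209 in; A_we = 0.2209 × 14 = 3.093 in².
Directional factor: 1.0 + 0.5 sin^1.5(30°) = 1.177.
F_nw = 0.6 × 70 × 1.177 = 49.42 ksi.
φR_n = 0.75 × 49.42 × 3.093 = 114.7 kip.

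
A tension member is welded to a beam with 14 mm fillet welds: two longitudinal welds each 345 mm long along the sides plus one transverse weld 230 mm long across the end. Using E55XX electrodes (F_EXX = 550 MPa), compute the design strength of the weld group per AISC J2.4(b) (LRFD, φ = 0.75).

t_e = 0.707 × 14 = 9.898 mm.
R_nwl = 0.6 × 550 × 9.898 × 690 × 10⁻³ = 2254 kN (longitudinal, 2 welds).
R_nwt = 0.6 × 550 × 9.898 × 230 × 10⁻³ = 751.3 kN (transverse, base value).
(i) R_nwl + R_nwt = 3005 kN; (ii) 0.85 R_nwl + 1.5 R_nwt = 3043 kN.
R_n = max = 3043 kN [governs: (ii)]; φR_n = 2282 kN.

φR_n ≈ 2280 kN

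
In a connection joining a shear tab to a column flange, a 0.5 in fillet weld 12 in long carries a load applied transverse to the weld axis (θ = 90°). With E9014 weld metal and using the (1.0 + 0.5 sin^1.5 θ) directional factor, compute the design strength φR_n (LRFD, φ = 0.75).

E90XX → F_EXX = 90 ksi.
t_e = 0.707 × 0.5 = 0.3535 in; A_we = 0.3535 × 12 = 4.242 in².
Directional factor: 1.0 + 0.5 sin^1.5(90°) = 1.5.
F_nw = 0.6 × 90 × 1.5 = 81 ksi.
φR_n = 0.75 × 81 × 4.242 = 257.7 kips.

φR_n ≈ 258 kips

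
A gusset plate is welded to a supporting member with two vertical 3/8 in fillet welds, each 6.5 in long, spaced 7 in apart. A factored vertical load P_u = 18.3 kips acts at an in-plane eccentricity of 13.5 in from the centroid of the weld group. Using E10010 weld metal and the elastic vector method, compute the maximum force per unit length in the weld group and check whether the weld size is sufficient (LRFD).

f_max ≈ 6.85 kip/in; adequate

E100XX → F_EXX = 100 ksi.
Total weld length L_w = 13 in. Treat welds as unit-width lines.
Polar moment about centroid: J = 2[d³/12 + d(b/2)²] = 2[6.5³/12 + 6.5×3.5²] = 205 in³.
Direct shear f_v = P/L_w = 18.3 / 13 = 1.408 kip/in (vertical).
Torsion M = P·e = 18.3 × 13.5 = 247.05 kip·in.
Critical point at (x, y) = (3.5, 3.25) from centroid. f_tx = M·y/J = 3.916 kip/in; f_ty = M·x/J = 4.217 kip/in.
Resultant f_max = √[f_tx² + (f_v + f_ty)²] = √[3.916² + (1.408 + 4.217)²] = 6.854 kip/in.
Capacity per unit length: φr_n = 0.75 × 0.6 × 100 × (0.707 × 0.375) = 11.93 kip/in.
6.854 ≤ 11.93 → adequate.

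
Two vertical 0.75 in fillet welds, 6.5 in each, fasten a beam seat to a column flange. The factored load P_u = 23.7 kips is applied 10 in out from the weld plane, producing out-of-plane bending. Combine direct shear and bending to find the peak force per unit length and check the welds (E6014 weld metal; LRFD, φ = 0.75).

E60XX → F_EXX = 60 ksi.
L_w = 2 × 6.5 = 13 in; section modulus (unit throat) S = 2 × L²/6 = 14.08 in².
Direct shear f_v = P/L_w = 23.7/13 = 1.823 kip/in.
Moment M = P × e = 23.7 × 10 = 237 kip·in; bending f_b = M/S = 16.83 kip/in.
f_max = √(f_v² + f_b²) = √(1.823² + 16.83²) = 16.93 kip/in.
φr_n = 0.75 × 0.6 × 60 × (0.707 × 0.75) = 14.32 kip/in → NOT adequate.

f_max ≈ 16.9 kip/in; NOT adequate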